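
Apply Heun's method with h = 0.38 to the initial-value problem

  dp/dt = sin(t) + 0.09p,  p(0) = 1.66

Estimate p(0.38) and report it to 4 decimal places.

1.7882

Heun: k1 = f(t_n, p_n); k2 = f(t_n + h, p_n + h·k1); p_{n+1} = p_n + (h/2)·(k1 + k2).
t=0.000000, p=1.660000:
  k1 = f(0.000000, 1.660000) = 0.149400
  k2 = f(0.380000, 1.716772) = 0.525430
  p ← 1.660000 + (0.38/2)·(0.149400 + 0.525430) = 1.788218
p(0.38) ≈ 1.7882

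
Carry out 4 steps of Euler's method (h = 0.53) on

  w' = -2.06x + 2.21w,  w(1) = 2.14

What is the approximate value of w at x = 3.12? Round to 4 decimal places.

20.8025

Euler: w_{n+1} = w_n + h·f(x_n, w_n).
x=1.000000, w=2.140000: f=2.669400 → w ← 2.140000 + 0.53·2.669400 = 3.554782
x=1.530000, w=3.554782: f=4.704268 → w ← 3.554782 + 0.53·4.704268 = 6.048044
x=2.060000, w=6.048044: f=9.122578 → w ← 6.048044 + 0.53·9.122578 = 10.883010
x=2.590000, w=10.883010: f=18.716053 → w ← 10.883010 + 0.53·18.716053 = 20.802518
w(3.12) ≈ 20.8025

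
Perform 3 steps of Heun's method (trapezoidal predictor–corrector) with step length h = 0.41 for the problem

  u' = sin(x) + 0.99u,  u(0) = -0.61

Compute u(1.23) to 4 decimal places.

-1.0319

Heun: k1 = f(x_n, u_n); k2 = f(x_n + h, u_n + h·k1); u_{n+1} = u_n + (h/2)·(k1 + k2).
x=0.000000, u=-0.610000:
  k1 = f(0.000000, -0.610000) = -0.603900
  k2 = f(0.410000, -0.857599) = -0.450414
  u ← -0.610000 + (0.41/2)·(-0.603900 + (-0.450414)) = -0.826134
x=0.410000, u=-0.826134:
  k1 = f(0.410000, -0.826134) = -0.419264
  k2 = f(0.820000, -0.998032) = -0.256906
  u ← -0.826134 + (0.41/2)·(-0.419264 + (-0.256906)) = -0.964749
x=0.820000, u=-0.964749:
  k1 = f(0.820000, -0.964749) = -0.223956
  k2 = f(1.230000, -1.056571) = -0.103516
  u ← -0.964749 + (0.41/2)·(-0.223956 + (-0.103516)) = -1.031881
u(1.23) ≈ -1.0319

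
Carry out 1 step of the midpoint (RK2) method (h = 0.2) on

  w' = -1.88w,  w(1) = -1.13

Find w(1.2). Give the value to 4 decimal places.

-0.7850

Midpoint: k1 = f(x_n, w_n); k2 = f(x_n + h/2, w_n + (h/2)·k1); w_{n+1} = w_n + h·k2.
x=1.000000, w=-1.130000:
  k1 = f(1.000000, -1.130000) = 2.124400
  k2 = f(1.100000, -0.917560) = 1.725013
  w ← -1.130000 + 0.2·1.725013 = -0.784997
w(1.2) ≈ -0.7850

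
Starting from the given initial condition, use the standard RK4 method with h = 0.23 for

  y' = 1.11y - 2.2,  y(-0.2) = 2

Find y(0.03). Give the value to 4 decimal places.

2.0052

RK4: k1 = f(t_n, y_n); k2 = f(t_n + h/2, y_n + (h/2)·k1); k3 = f(t_n + h/2, y_n + (h/2)·k2); k4 = f(t_n + h, y_n + h·k3); y_{n+1} = y_n + (h/6)·(k1 + 2k2 + 2k3 + k4).
t=-0.200000, y=2.000000:
  k1 = f(-0.200000, 2.000000) = 0.020000
  k2 = f(-0.085000, 2.002300) = 0.022553
  k3 = f(-0.085000, 2.002594) = 0.022879
  k4 = f(0.030000, 2.005262) = 0.025841
  y ← 2.000000 + (0.23/6)·(k1 + 2k2 + 2k3 + k4) = 2.005240
y(0.03) ≈ 2.0052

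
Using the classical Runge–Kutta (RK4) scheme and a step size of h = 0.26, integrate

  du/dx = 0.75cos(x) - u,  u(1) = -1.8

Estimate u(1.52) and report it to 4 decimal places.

RK4: k1 = f(x_n, u_n); k2 = f(x_n + h/2, u_n + (h/2)·k1); k3 = f(x_n + h/2, u_n + (h/2)·k2); k4 = f(x_n + h, u_n + h·k3); u_{n+1} = u_n + (h/6)·(k1 + 2k2 + 2k3 + k4).
x=1.000000, u=-1.800000:
  k1 = f(1.000000, -1.800000) = 2.205227
  k2 = f(1.130000, -1.513321) = 1.833315
  k3 = f(1.130000, -1.561669) = 1.881664
  k4 = f(1.260000, -1.310767) = 1.540130
  u ← -1.800000 + (0.26/6)·(k1 + 2k2 + 2k3 + k4) = -1.315736
x=1.260000, u=-1.315736:
  k1 = f(1.260000, -1.315736) = 1.545099
  k2 = f(1.390000, -1.114873) = 1.249733
  k3 = f(1.390000, -1.153271) = 1.288131
  k4 = f(1.520000, -0.980822) = 1.018903
  u ← -1.315736 + (0.26/6)·(k1 + 2k2 + 2k3 + k4) = -0.984681
u(1.52) ≈ -0.9847

-0.9847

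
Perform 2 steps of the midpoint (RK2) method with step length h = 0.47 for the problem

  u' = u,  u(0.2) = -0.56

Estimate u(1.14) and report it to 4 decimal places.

Midpoint: k1 = f(s_n, u_n); k2 = f(s_n + h/2, u_n + (h/2)·k1); u_{n+1} = u_n + h·k2.
s=0.200000, u=-0.560000:
  k1 = f(0.200000, -0.560000) = -0.560000
  k2 = f(0.435000, -0.691600) = -0.691600
  u ← -0.560000 + 0.47·(-0.691600) = -0.885052
s=0.670000, u=-0.885052:
  k1 = f(0.670000, -0.885052) = -0.885052
  k2 = f(0.905000, -1.093039) = -1.093039
  u ← -0.885052 + 0.47·(-1.093039) = -1.398780
u(1.14) ≈ -1.3988

-1.3988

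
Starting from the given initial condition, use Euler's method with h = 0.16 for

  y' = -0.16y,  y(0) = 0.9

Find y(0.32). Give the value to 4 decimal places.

Euler: y_{n+1} = y_n + h·f(t_n, y_n).
t=0.000000, y=0.900000: f=-0.144000 → y ← 0.900000 + 0.16·(-0.144000) = 0.876960
t=0.160000, y=0.876960: f=-0.140314 → y ← 0.876960 + 0.16·(-0.140314) = 0.854510
y(0.32) ≈ 0.8545

0.8545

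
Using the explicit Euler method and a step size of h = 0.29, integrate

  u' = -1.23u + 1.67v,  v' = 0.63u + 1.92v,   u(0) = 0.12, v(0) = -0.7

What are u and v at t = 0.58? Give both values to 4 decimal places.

-0.6856, -1.7102

Euler on (u,v): u_{n+1} = u_n + h·u', v_{n+1} = v_n + h·v'.
0.000000: (0.120000, -0.700000); f=(-1.316600, -1.268400) → (-0.261814, -1.067836)
0.290000: (-0.261814, -1.067836); f=(-1.461255, -2.215188) → (-0.685578, -1.710241)
(u(0.58), v(0.58)) ≈ (-0.6856, -1.7102)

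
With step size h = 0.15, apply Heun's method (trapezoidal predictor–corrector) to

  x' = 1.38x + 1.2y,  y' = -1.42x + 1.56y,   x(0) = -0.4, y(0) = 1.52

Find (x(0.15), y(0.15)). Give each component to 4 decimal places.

Heun on (x,y): k1 = f(t_n, state_n); k2 = f(t_n + h, state_n + h·k1); state_{n+1} = state_n + (h/2)·(k1 + k2).
0.000000: (-0.400000, 1.520000)
  k1 = (1.272000, 2.939200)
  predictor → (-0.209200, 1.960880)
  k2 = (2.064360, 3.356037)
  → (-0.149773, 1.992143)
(x(0.15), y(0.15)) ≈ (-0.1498, 1.9921)

-0.1498, 1.9921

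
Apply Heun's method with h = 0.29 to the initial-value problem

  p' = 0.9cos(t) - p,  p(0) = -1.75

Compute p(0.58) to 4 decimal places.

-0.6281

Heun: k1 = f(t_n, p_n); k2 = f(t_n + h, p_n + h·k1); p_{n+1} = p_n + (h/2)·(k1 + k2).
t=0.000000, p=-1.750000:
  k1 = f(0.000000, -1.750000) = 2.650000
  k2 = f(0.290000, -0.981500) = 1.843919
  p ← -1.750000 + (0.29/2)·(2.650000 + 1.843919) = -1.098382
t=0.290000, p=-1.098382:
  k1 = f(0.290000, -1.098382) = 1.960801
  k2 = f(0.580000, -0.529749) = 1.282566
  p ← -1.098382 + (0.29/2)·(1.960801 + 1.282566) = -0.628093
p(0.58) ≈ -0.6281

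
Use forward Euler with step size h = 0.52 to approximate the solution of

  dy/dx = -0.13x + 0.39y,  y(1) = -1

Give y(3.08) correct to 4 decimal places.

Euler: y_{n+1} = y_n + h·f(x_n, y_n).
x=1.000000, y=-1.000000: f=-0.520000 → y ← -1.000000 + 0.52·(-0.520000) = -1.270400
x=1.520000, y=-1.270400: f=-0.693056 → y ← -1.270400 + 0.52·(-0.693056) = -1.630789
x=2.040000, y=-1.630789: f=-0.901208 → y ← -1.630789 + 0.52·(-0.901208) = -2.099417
x=2.560000, y=-2.099417: f=-1.151573 → y ← -2.099417 + 0.52·(-1.151573) = -2.698235
y(3.08) ≈ -2.6982

-2.6982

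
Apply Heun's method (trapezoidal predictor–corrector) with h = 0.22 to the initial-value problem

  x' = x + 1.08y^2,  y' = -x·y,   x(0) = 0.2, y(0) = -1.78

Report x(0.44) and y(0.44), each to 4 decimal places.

1.8286, -1.1303

Heun on (x,y): k1 = f(t_n, state_n); k2 = f(t_n + h, state_n + h·k1); state_{n+1} = state_n + (h/2)·(k1 + k2).
0.000000: (0.200000, -1.780000)
  k1 = (3.621872, 0.356000)
  predictor → (0.996812, -1.701680)
  k2 = (4.124184, 1.696255)
  → (1.052066, -1.554252)
0.220000: (1.052066, -1.554252)
  k1 = (3.661021, 1.635176)
  predictor → (1.857491, -1.194513)
  k2 = (3.398502, 2.218797)
  → (1.828614, -1.130315)
(x(0.44), y(0.44)) ≈ (1.8286, -1.1303)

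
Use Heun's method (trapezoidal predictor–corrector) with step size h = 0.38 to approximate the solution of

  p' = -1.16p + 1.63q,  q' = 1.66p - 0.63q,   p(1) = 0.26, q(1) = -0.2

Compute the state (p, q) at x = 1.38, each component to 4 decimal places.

0.1397, -0.0887

Heun on (p,q): k1 = f(x_n, state_n); k2 = f(x_n + h, state_n + h·k1); state_{n+1} = state_n + (h/2)·(k1 + k2).
1.000000: (0.260000, -0.200000)
  k1 = (-0.627600, 0.557600)
  predictor → (0.021512, 0.011888)
  k2 = (-0.005576, 0.028220)
  → (0.139696, -0.088694)
(p(1.38), q(1.38)) ≈ (0.1397, -0.0887)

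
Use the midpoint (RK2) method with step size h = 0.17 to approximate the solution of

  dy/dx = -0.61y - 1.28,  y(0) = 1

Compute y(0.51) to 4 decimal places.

Midpoint: k1 = f(x_n, y_n); k2 = f(x_n + h/2, y_n + (h/2)·k1); y_{n+1} = y_n + h·k2.
x=0.000000, y=1.000000:
  k1 = f(0.000000, 1.000000) = -1.890000
  k2 = f(0.085000, 0.839350) = -1.792004
  y ← 1.000000 + 0.17·(-1.792004) = 0.695359
x=0.170000, y=0.695359:
  k1 = f(0.170000, 0.695359) = -1.704169
  k2 = f(0.255000, 0.550505) = -1.615808
  y ← 0.695359 + 0.17·(-1.615808) = 0.420672
x=0.340000, y=0.420672:
  k1 = f(0.340000, 0.420672) = -1.536610
  k2 = f(0.425000, 0.290060) = -1.456937
  y ← 0.420672 + 0.17·(-1.456937) = 0.172993
y(0.51) ≈ 0.1730

0.1730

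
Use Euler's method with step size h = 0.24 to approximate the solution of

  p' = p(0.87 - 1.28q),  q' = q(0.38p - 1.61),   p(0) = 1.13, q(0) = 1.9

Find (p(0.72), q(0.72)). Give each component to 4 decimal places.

0.5166, 0.6135

Euler on (p,q): p_{n+1} = p_n + h·p', q_{n+1} = q_n + h·q'.
0.000000: (1.130000, 1.900000); f=(-1.765060, -2.243140) → (0.706386, 1.361646)
0.240000: (0.706386, 1.361646); f=(-0.616609, -1.826749) → (0.558399, 0.923227)
0.480000: (0.558399, 0.923227); f=(-0.174070, -1.290494) → (0.516623, 0.613508)
(p(0.72), q(0.72)) ≈ (0.5166, 0.6135)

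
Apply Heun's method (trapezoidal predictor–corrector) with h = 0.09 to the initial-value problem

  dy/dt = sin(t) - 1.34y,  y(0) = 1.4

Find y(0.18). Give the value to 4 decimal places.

Heun: k1 = f(t_n, y_n); k2 = f(t_n + h, y_n + h·k1); y_{n+1} = y_n + (h/2)·(k1 + k2).
t=0.000000, y=1.400000:
  k1 = f(0.000000, 1.400000) = -1.876000
  k2 = f(0.090000, 1.231160) = -1.559876
  y ← 1.400000 + (0.09/2)·(-1.876000 + (-1.559876)) = 1.245386
t=0.090000, y=1.245386:
  k1 = f(0.090000, 1.245386) = -1.578938
  k2 = f(0.180000, 1.103281) = -1.299367
  y ← 1.245386 + (0.09/2)·(-1.578938 + (-1.299367)) = 1.115862
y(0.18) ≈ 1.1159

1.1159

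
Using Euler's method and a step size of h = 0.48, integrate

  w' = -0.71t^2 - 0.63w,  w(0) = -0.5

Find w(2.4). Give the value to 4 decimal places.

Euler: w_{n+1} = w_n + h·f(t_n, w_n).
t=0.000000, w=-0.500000: f=0.315000 → w ← -0.500000 + 0.48·0.315000 = -0.348800
t=0.480000, w=-0.348800: f=0.056160 → w ← -0.348800 + 0.48·0.056160 = -0.321843
t=0.960000, w=-0.321843: f=-0.451575 → w ← -0.321843 + 0.48·(-0.451575) = -0.538599
t=1.440000, w=-0.538599: f=-1.132939 → w ← -0.538599 + 0.48·(-1.132939) = -1.082410
t=1.920000, w=-1.082410: f=-1.935426 → w ← -1.082410 + 0.48·(-1.935426) = -2.011414
w(2.4) ≈ -2.0114

-2.0114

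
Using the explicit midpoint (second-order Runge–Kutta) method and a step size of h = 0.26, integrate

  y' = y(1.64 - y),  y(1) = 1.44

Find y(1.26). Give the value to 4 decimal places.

Midpoint: k1 = f(t_n, y_n); k2 = f(t_n + h/2, y_n + (h/2)·k1); y_{n+1} = y_n + h·k2.
t=1.000000, y=1.440000:
  k1 = f(1.000000, 1.440000) = 0.288000
  k2 = f(1.130000, 1.477440) = 0.240173
  y ← 1.440000 + 0.26·0.240173 = 1.502445
y(1.26) ≈ 1.5024

1.5024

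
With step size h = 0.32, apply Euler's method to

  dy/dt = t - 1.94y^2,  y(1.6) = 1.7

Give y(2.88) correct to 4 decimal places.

Euler: y_{n+1} = y_n + h·f(t_n, y_n).
t=1.600000, y=1.700000: f=-4.006600 → y ← 1.700000 + 0.32·(-4.006600) = 0.417888
t=1.920000, y=0.417888: f=1.581217 → y ← 0.417888 + 0.32·1.581217 = 0.923877
t=2.240000, y=0.923877: f=0.584114 → y ← 0.923877 + 0.32·0.584114 = 1.110794
t=2.560000, y=1.110794: f=0.166306 → y ← 1.110794 + 0.32·0.166306 = 1.164012
y(2.88) ≈ 1.1640

1.1640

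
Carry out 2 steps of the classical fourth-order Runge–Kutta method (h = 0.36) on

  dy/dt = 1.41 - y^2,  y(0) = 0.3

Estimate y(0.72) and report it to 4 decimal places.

0.9553

RK4: k1 = f(t_n, y_n); k2 = f(t_n + h/2, y_n + (h/2)·k1); k3 = f(t_n + h/2, y_n + (h/2)·k2); k4 = f(t_n + h, y_n + h·k3); y_{n+1} = y_n + (h/6)·(k1 + 2k2 + 2k3 + k4).
t=0.000000, y=0.300000:
  k1 = f(0.000000, 0.300000) = 1.320000
  k2 = f(0.180000, 0.537600) = 1.120986
  k3 = f(0.180000, 0.501778) = 1.158219
  k4 = f(0.360000, 0.716959) = 0.895970
  y ← 0.300000 + (0.36/6)·(k1 + 2k2 + 2k3 + k4) = 0.706463
t=0.360000, y=0.706463:
  k1 = f(0.360000, 0.706463) = 0.910910
  k2 = f(0.540000, 0.870427) = 0.652357
  k3 = f(0.540000, 0.823887) = 0.731210
  k4 = f(0.720000, 0.969698) = 0.469685
  y ← 0.706463 + (0.36/6)·(k1 + 2k2 + 2k3 + k4) = 0.955327
y(0.72) ≈ 0.9553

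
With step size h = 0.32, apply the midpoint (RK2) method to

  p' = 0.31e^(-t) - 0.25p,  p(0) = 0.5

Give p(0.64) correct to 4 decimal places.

Midpoint: k1 = f(t_n, p_n); k2 = f(t_n + h/2, p_n + (h/2)·k1); p_{n+1} = p_n + h·k2.
t=0.000000, p=0.500000:
  k1 = f(0.000000, 0.500000) = 0.185000
  k2 = f(0.160000, 0.529600) = 0.131765
  p ← 0.500000 + 0.32·0.131765 = 0.542165
t=0.320000, p=0.542165:
  k1 = f(0.320000, 0.542165) = 0.089565
  k2 = f(0.480000, 0.556495) = 0.052699
  p ← 0.542165 + 0.32·0.052699 = 0.559028
p(0.64) ≈ 0.5590

0.5590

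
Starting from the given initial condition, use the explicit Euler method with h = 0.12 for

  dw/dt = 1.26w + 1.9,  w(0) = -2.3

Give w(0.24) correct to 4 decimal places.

-2.5576

Euler: w_{n+1} = w_n + h·f(t_n, w_n).
t=0.000000, w=-2.300000: f=-0.998000 → w ← -2.300000 + 0.12·(-0.998000) = -2.419760
t=0.120000, w=-2.419760: f=-1.148898 → w ← -2.419760 + 0.12·(-1.148898) = -2.557628
w(0.24) ≈ -2.5576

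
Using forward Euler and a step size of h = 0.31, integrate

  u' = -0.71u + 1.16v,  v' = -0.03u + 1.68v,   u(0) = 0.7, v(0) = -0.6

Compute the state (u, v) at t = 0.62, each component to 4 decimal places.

-0.0730, -1.4007

Euler on (u,v): u_{n+1} = u_n + h·u', v_{n+1} = v_n + h·v'.
0.000000: (0.700000, -0.600000); f=(-1.193000, -1.029000) → (0.330170, -0.918990)
0.310000: (0.330170, -0.918990); f=(-1.300449, -1.553808) → (-0.072969, -1.400671)
(u(0.62), v(0.62)) ≈ (-0.0730, -1.4007)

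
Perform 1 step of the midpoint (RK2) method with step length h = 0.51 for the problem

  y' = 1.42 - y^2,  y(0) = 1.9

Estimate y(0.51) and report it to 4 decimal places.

Midpoint: k1 = f(t_n, y_n); k2 = f(t_n + h/2, y_n + (h/2)·k1); y_{n+1} = y_n + h·k2.
t=0.000000, y=1.900000:
  k1 = f(0.000000, 1.900000) = -2.190000
  k2 = f(0.255000, 1.341550) = -0.379756
  y ← 1.900000 + 0.51·(-0.379756) = 1.706324
y(0.51) ≈ 1.7063

1.7063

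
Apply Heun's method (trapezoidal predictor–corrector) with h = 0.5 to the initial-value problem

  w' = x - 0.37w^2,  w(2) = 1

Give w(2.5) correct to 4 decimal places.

1.7278

Heun: k1 = f(x_n, w_n); k2 = f(x_n + h, w_n + h·k1); w_{n+1} = w_n + (h/2)·(k1 + k2).
x=2.000000, w=1.000000:
  k1 = f(2.000000, 1.000000) = 1.630000
  k2 = f(2.500000, 1.815000) = 1.281137
  w ← 1.000000 + (0.5/2)·(1.630000 + 1.281137) = 1.727784
w(2.5) ≈ 1.7278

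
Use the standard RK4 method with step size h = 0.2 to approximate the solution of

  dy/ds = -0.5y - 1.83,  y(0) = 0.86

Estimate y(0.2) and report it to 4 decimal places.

RK4: k1 = f(s_n, y_n); k2 = f(s_n + h/2, y_n + (h/2)·k1); k3 = f(s_n + h/2, y_n + (h/2)·k2); k4 = f(s_n + h, y_n + h·k3); y_{n+1} = y_n + (h/6)·(k1 + 2k2 + 2k3 + k4).
s=0.000000, y=0.860000:
  k1 = f(0.000000, 0.860000) = -2.260000
  k2 = f(0.100000, 0.634000) = -2.147000
  k3 = f(0.100000, 0.645300) = -2.152650
  k4 = f(0.200000, 0.429470) = -2.044735
  y ← 0.860000 + (0.2/6)·(k1 + 2k2 + 2k3 + k4) = 0.429865
y(0.2) ≈ 0.4299

0.4299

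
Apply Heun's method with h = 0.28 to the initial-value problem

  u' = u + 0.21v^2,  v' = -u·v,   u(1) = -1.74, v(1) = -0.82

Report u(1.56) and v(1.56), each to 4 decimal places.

-2.7136, -2.6938

Heun on (u,v): k1 = f(x_n, state_n); k2 = f(x_n + h, state_n + h·k1); state_{n+1} = state_n + (h/2)·(k1 + k2).
1.000000: (-1.740000, -0.820000)
  k1 = (-1.598796, -1.426800)
  predictor → (-2.187663, -1.219504)
  k2 = (-1.875353, -2.667864)
  → (-2.226381, -1.393253)
1.280000: (-2.226381, -1.393253)
  k1 = (-1.818739, -3.101912)
  predictor → (-2.735628, -2.261788)
  k2 = (-1.661334, -6.187410)
  → (-2.713591, -2.693758)
(u(1.56), v(1.56)) ≈ (-2.7136, -2.6938)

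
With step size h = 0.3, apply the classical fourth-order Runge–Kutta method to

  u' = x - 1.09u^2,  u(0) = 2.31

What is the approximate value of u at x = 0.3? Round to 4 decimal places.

RK4: k1 = f(x_n, u_n); k2 = f(x_n + h/2, u_n + (h/2)·k1); k3 = f(x_n + h/2, u_n + (h/2)·k2); k4 = f(x_n + h, u_n + h·k3); u_{n+1} = u_n + (h/6)·(k1 + 2k2 + 2k3 + k4).
x=0.000000, u=2.310000:
  k1 = f(0.000000, 2.310000) = -5.816349
  k2 = f(0.150000, 1.437548) = -2.102532
  k3 = f(0.150000, 1.994620) = -4.186576
  k4 = f(0.300000, 1.054027) = -0.910961
  u ← 2.310000 + (0.3/6)·(k1 + 2k2 + 2k3 + k4) = 1.344724
u(0.3) ≈ 1.3447

1.3447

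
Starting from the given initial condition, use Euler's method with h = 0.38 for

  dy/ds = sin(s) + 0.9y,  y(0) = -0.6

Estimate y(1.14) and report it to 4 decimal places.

Euler: y_{n+1} = y_n + h·f(s_n, y_n).
s=0.000000, y=-0.600000: f=-0.540000 → y ← -0.600000 + 0.38·(-0.540000) = -0.805200
s=0.380000, y=-0.805200: f=-0.353760 → y ← -0.805200 + 0.38·(-0.353760) = -0.939629
s=0.760000, y=-0.939629: f=-0.156744 → y ← -0.939629 + 0.38·(-0.156744) = -0.999191
y(1.14) ≈ -0.9992

-0.9992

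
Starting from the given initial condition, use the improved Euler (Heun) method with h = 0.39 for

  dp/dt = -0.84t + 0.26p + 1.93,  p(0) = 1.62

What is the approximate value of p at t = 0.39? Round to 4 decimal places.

Heun: k1 = f(t_n, p_n); k2 = f(t_n + h, p_n + h·k1); p_{n+1} = p_n + (h/2)·(k1 + k2).
t=0.000000, p=1.620000:
  k1 = f(0.000000, 1.620000) = 2.351200
  k2 = f(0.390000, 2.536968) = 2.262012
  p ← 1.620000 + (0.39/2)·(2.351200 + 2.262012) = 2.519576
p(0.39) ≈ 2.5196

2.5196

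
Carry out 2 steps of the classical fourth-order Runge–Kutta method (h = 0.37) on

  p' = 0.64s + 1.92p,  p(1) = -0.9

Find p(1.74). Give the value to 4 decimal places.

RK4: k1 = f(s_n, p_n); k2 = f(s_n + h/2, p_n + (h/2)·k1); k3 = f(s_n + h/2, p_n + (h/2)·k2); k4 = f(s_n + h, p_n + h·k3); p_{n+1} = p_n + (h/6)·(k1 + 2k2 + 2k3 + k4).
s=1.000000, p=-0.900000:
  k1 = f(1.000000, -0.900000) = -1.088000
  k2 = f(1.185000, -1.101280) = -1.356058
  k3 = f(1.185000, -1.150871) = -1.451272
  k4 = f(1.370000, -1.436971) = -1.882183
  p ← -0.900000 + (0.37/6)·(k1 + 2k2 + 2k3 + k4) = -1.429399
s=1.370000, p=-1.429399:
  k1 = f(1.370000, -1.429399) = -1.867645
  k2 = f(1.555000, -1.774913) = -2.412633
  k3 = f(1.555000, -1.875736) = -2.606212
  k4 = f(1.740000, -2.393697) = -3.482299
  p ← -1.429399 + (0.37/6)·(k1 + 2k2 + 2k3 + k4) = -2.378303
p(1.74) ≈ -2.3783

-2.3783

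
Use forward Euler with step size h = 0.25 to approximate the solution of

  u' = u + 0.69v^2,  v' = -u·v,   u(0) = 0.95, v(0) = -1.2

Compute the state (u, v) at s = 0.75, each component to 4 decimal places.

2.4835, -0.3022

Euler on (u,v): u_{n+1} = u_n + h·u', v_{n+1} = v_n + h·v'.
0.000000: (0.950000, -1.200000); f=(1.943600, 1.140000) → (1.435900, -0.915000)
0.250000: (1.435900, -0.915000); f=(2.013585, 1.313848) → (1.939296, -0.586538)
0.500000: (1.939296, -0.586538); f=(2.176675, 1.137471) → (2.483465, -0.302170)
(u(0.75), v(0.75)) ≈ (2.4835, -0.3022)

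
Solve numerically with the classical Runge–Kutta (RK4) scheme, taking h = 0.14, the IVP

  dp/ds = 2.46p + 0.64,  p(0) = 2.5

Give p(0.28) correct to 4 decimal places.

5.2359

RK4: k1 = f(s_n, p_n); k2 = f(s_n + h/2, p_n + (h/2)·k1); k3 = f(s_n + h/2, p_n + (h/2)·k2); k4 = f(s_n + h, p_n + h·k3); p_{n+1} = p_n + (h/6)·(k1 + 2k2 + 2k3 + k4).
s=0.000000, p=2.500000:
  k1 = f(0.000000, 2.500000) = 6.790000
  k2 = f(0.070000, 2.975300) = 7.959238
  k3 = f(0.070000, 3.057147) = 8.160581
  k4 = f(0.140000, 3.642481) = 9.600504
  p ← 2.500000 + (0.14/6)·(k1 + 2k2 + 2k3 + k4) = 3.634703
s=0.140000, p=3.634703:
  k1 = f(0.140000, 3.634703) = 9.581370
  k2 = f(0.210000, 4.305399) = 11.231282
  k3 = f(0.210000, 4.420893) = 11.515397
  k4 = f(0.280000, 5.246859) = 13.547273
  p ← 3.634703 + (0.14/6)·(k1 + 2k2 + 2k3 + k4) = 5.235883
p(0.28) ≈ 5.2359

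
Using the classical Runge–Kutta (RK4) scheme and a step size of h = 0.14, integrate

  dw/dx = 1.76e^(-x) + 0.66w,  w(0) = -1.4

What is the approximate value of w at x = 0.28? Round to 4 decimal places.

-1.2100

RK4: k1 = f(x_n, w_n); k2 = f(x_n + h/2, w_n + (h/2)·k1); k3 = f(x_n + h/2, w_n + (h/2)·k2); k4 = f(x_n + h, w_n + h·k3); w_{n+1} = w_n + (h/6)·(k1 + 2k2 + 2k3 + k4).
x=0.000000, w=-1.400000:
  k1 = f(0.000000, -1.400000) = 0.836000
  k2 = f(0.070000, -1.341480) = 0.755636
  k3 = f(0.070000, -1.347105) = 0.751924
  k4 = f(0.140000, -1.294731) = 0.675548
  w ← -1.400000 + (0.14/6)·(k1 + 2k2 + 2k3 + k4) = -1.294378
x=0.140000, w=-1.294378:
  k1 = f(0.140000, -1.294378) = 0.675781
  k2 = f(0.210000, -1.247073) = 0.603560
  k3 = f(0.210000, -1.252129) = 0.600223
  k4 = f(0.280000, -1.210346) = 0.531351
  w ← -1.294378 + (0.14/6)·(k1 + 2k2 + 2k3 + k4) = -1.210035
w(0.28) ≈ -1.2100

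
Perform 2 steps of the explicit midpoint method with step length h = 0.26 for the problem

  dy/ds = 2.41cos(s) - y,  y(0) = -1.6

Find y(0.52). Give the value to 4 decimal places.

-0.0395

Midpoint: k1 = f(s_n, y_n); k2 = f(s_n + h/2, y_n + (h/2)·k1); y_{n+1} = y_n + h·k2.
s=0.000000, y=-1.600000:
  k1 = f(0.000000, -1.600000) = 4.010000
  k2 = f(0.130000, -1.078700) = 3.468364
  y ← -1.600000 + 0.26·3.468364 = -0.698225
s=0.260000, y=-0.698225:
  k1 = f(0.260000, -0.698225) = 3.027225
  k2 = f(0.390000, -0.304686) = 2.533717
  y ← -0.698225 + 0.26·2.533717 = -0.039459
y(0.52) ≈ -0.0395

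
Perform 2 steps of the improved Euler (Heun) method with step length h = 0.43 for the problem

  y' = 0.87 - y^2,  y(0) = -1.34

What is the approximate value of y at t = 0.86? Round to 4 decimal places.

Heun: k1 = f(t_n, y_n); k2 = f(t_n + h, y_n + h·k1); y_{n+1} = y_n + (h/2)·(k1 + k2).
t=0.000000, y=-1.340000:
  k1 = f(0.000000, -1.340000) = -0.925600
  k2 = f(0.430000, -1.738008) = -2.150672
  y ← -1.340000 + (0.43/2)·(-0.925600 + (-2.150672)) = -2.001398
t=0.430000, y=-2.001398:
  k1 = f(0.430000, -2.001398) = -3.135596
  k2 = f(0.860000, -3.349705) = -10.350521
  y ← -2.001398 + (0.43/2)·(-3.135596 + (-10.350521)) = -4.900914
y(0.86) ≈ -4.9009

-4.9009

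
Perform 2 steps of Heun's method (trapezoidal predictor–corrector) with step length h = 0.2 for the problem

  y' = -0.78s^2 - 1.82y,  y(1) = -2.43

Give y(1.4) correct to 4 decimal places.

Heun: k1 = f(s_n, y_n); k2 = f(s_n + h, y_n + h·k1); y_{n+1} = y_n + (h/2)·(k1 + k2).
s=1.000000, y=-2.430000:
  k1 = f(1.000000, -2.430000) = 3.642600
  k2 = f(1.200000, -1.701480) = 1.973494
  y ← -2.430000 + (0.2/2)·(3.642600 + 1.973494) = -1.868391
s=1.200000, y=-1.868391:
  k1 = f(1.200000, -1.868391) = 2.277271
  k2 = f(1.400000, -1.412936) = 1.042744
  y ← -1.868391 + (0.2/2)·(2.277271 + 1.042744) = -1.536389
y(1.4) ≈ -1.5364

-1.5364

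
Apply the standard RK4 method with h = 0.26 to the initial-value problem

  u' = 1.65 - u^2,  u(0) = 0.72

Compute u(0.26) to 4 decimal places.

0.9602

RK4: k1 = f(t_n, u_n); k2 = f(t_n + h/2, u_n + (h/2)·k1); k3 = f(t_n + h/2, u_n + (h/2)·k2); k4 = f(t_n + h, u_n + h·k3); u_{n+1} = u_n + (h/6)·(k1 + 2k2 + 2k3 + k4).
t=0.000000, u=0.720000:
  k1 = f(0.000000, 0.720000) = 1.131600
  k2 = f(0.130000, 0.867108) = 0.898124
  k3 = f(0.130000, 0.836756) = 0.949839
  k4 = f(0.260000, 0.966958) = 0.714992
  u ← 0.720000 + (0.26/6)·(k1 + 2k2 + 2k3 + k4) = 0.960176
u(0.26) ≈ 0.9602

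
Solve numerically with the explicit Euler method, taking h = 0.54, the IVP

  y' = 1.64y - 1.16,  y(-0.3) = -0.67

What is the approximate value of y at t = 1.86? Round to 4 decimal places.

-16.7040

Euler: y_{n+1} = y_n + h·f(t_n, y_n).
t=-0.300000, y=-0.670000: f=-2.258800 → y ← -0.670000 + 0.54·(-2.258800) = -1.889752
t=0.240000, y=-1.889752: f=-4.259193 → y ← -1.889752 + 0.54·(-4.259193) = -4.189716
t=0.780000, y=-4.189716: f=-8.031135 → y ← -4.189716 + 0.54·(-8.031135) = -8.526529
t=1.320000, y=-8.526529: f=-15.143508 → y ← -8.526529 + 0.54·(-15.143508) = -16.704023
y(1.86) ≈ -16.7040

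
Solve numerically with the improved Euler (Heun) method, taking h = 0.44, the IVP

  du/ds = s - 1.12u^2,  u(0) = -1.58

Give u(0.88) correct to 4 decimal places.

Heun: k1 = f(s_n, u_n); k2 = f(s_n + h, u_n + h·k1); u_{n+1} = u_n + (h/2)·(k1 + k2).
s=0.000000, u=-1.580000:
  k1 = f(0.000000, -1.580000) = -2.795968
  k2 = f(0.440000, -2.810226) = -8.405054
  u ← -1.580000 + (0.44/2)·(-2.795968 + (-8.405054)) = -4.044225
s=0.440000, u=-4.044225:
  k1 = f(0.440000, -4.044225) = -17.878445
  k2 = f(0.880000, -11.910741) = -158.009635
  u ← -4.044225 + (0.44/2)·(-17.878445 + (-158.009635)) = -42.739603
u(0.88) ≈ -42.7396

-42.7396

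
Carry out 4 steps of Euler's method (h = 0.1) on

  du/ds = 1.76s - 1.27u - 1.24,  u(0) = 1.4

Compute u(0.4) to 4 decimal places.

Euler: u_{n+1} = u_n + h·f(s_n, u_n).
s=0.000000, u=1.400000: f=-3.018000 → u ← 1.400000 + 0.1·(-3.018000) = 1.098200
s=0.100000, u=1.098200: f=-2.458714 → u ← 1.098200 + 0.1·(-2.458714) = 0.852329
s=0.200000, u=0.852329: f=-1.970457 → u ← 0.852329 + 0.1·(-1.970457) = 0.655283
s=0.300000, u=0.655283: f=-1.544209 → u ← 0.655283 + 0.1·(-1.544209) = 0.500862
u(0.4) ≈ 0.5009

0.5009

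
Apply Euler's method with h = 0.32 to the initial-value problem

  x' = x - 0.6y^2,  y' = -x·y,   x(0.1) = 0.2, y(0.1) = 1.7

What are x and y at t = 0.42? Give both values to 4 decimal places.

-0.2909, 1.5912

Euler on (x,y): x_{n+1} = x_n + h·x', y_{n+1} = y_n + h·y'.
0.100000: (0.200000, 1.700000); f=(-1.534000, -0.340000) → (-0.290880, 1.591200)
(x(0.42), y(0.42)) ≈ (-0.2909, 1.5912)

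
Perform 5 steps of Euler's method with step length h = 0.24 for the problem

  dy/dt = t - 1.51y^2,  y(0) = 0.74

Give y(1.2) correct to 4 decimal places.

Euler: y_{n+1} = y_n + h·f(t_n, y_n).
t=0.000000, y=0.740000: f=-0.826876 → y ← 0.740000 + 0.24·(-0.826876) = 0.541550
t=0.240000, y=0.541550: f=-0.202847 → y ← 0.541550 + 0.24·(-0.202847) = 0.492866
t=0.480000, y=0.492866: f=0.113195 → y ← 0.492866 + 0.24·0.113195 = 0.520033
t=0.720000, y=0.520033: f=0.311644 → y ← 0.520033 + 0.24·0.311644 = 0.594828
t=0.960000, y=0.594828: f=0.425732 → y ← 0.594828 + 0.24·0.425732 = 0.697003
y(1.2) ≈ 0.6970

0.6970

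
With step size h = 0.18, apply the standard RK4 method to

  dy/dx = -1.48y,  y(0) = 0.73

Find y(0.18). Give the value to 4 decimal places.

0.5593

RK4: k1 = f(x_n, y_n); k2 = f(x_n + h/2, y_n + (h/2)·k1); k3 = f(x_n + h/2, y_n + (h/2)·k2); k4 = f(x_n + h, y_n + h·k3); y_{n+1} = y_n + (h/6)·(k1 + 2k2 + 2k3 + k4).
x=0.000000, y=0.730000:
  k1 = f(0.000000, 0.730000) = -1.080400
  k2 = f(0.090000, 0.632764) = -0.936491
  k3 = f(0.090000, 0.645716) = -0.955659
  k4 = f(0.180000, 0.557981) = -0.825812
  y ← 0.730000 + (0.18/6)·(k1 + 2k2 + 2k3 + k4) = 0.559285
y(0.18) ≈ 0.5593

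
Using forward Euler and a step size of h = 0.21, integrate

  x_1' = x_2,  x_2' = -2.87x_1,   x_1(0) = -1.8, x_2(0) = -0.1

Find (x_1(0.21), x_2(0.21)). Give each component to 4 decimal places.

-1.8210, 0.9849

Euler on (x_1,x_2): x_1_{n+1} = x_1_n + h·x_1', x_2_{n+1} = x_2_n + h·x_2'.
0.000000: (-1.800000, -0.100000); f=(-0.100000, 5.166000) → (-1.821000, 0.984860)
(x_1(0.21), x_2(0.21)) ≈ (-1.8210, 0.9849)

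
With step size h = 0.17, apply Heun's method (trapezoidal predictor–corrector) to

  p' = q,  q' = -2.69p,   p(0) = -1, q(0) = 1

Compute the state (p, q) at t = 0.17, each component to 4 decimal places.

-0.7911, 1.4184

Heun on (p,q): k1 = f(t_n, state_n); k2 = f(t_n + h, state_n + h·k1); state_{n+1} = state_n + (h/2)·(k1 + k2).
0.000000: (-1.000000, 1.000000)
  k1 = (1.000000, 2.690000)
  predictor → (-0.830000, 1.457300)
  k2 = (1.457300, 2.232700)
  → (-0.791130, 1.418430)
(p(0.17), q(0.17)) ≈ (-0.7911, 1.4184)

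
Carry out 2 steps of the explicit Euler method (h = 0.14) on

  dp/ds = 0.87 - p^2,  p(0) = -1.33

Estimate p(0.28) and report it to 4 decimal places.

-1.6308

Euler: p_{n+1} = p_n + h·f(s_n, p_n).
s=0.000000, p=-1.330000: f=-0.898900 → p ← -1.330000 + 0.14·(-0.898900) = -1.455846
s=0.140000, p=-1.455846: f=-1.249488 → p ← -1.455846 + 0.14·(-1.249488) = -1.630774
p(0.28) ≈ -1.6308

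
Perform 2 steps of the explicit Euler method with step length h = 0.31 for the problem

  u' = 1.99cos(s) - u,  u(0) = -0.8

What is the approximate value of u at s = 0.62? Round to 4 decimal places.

0.6323

Euler: u_{n+1} = u_n + h·f(s_n, u_n).
s=0.000000, u=-0.800000: f=2.790000 → u ← -0.800000 + 0.31·2.790000 = 0.064900
s=0.310000, u=0.064900: f=1.830244 → u ← 0.064900 + 0.31·1.830244 = 0.632276
u(0.62) ≈ 0.6323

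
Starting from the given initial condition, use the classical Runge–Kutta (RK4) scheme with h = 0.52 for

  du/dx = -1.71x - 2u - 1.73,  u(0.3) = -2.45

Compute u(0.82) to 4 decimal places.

RK4: k1 = f(x_n, u_n); k2 = f(x_n + h/2, u_n + (h/2)·k1); k3 = f(x_n + h/2, u_n + (h/2)·k2); k4 = f(x_n + h, u_n + h·k3); u_{n+1} = u_n + (h/6)·(k1 + 2k2 + 2k3 + k4).
x=0.300000, u=-2.450000:
  k1 = f(0.300000, -2.450000) = 2.657000
  k2 = f(0.560000, -1.759180) = 0.830760
  k3 = f(0.560000, -2.234002) = 1.780405
  k4 = f(0.820000, -1.524190) = -0.083821
  u ← -2.450000 + (0.52/6)·(k1 + 2k2 + 2k3 + k4) = -1.774389
u(0.82) ≈ -1.7744

-1.7744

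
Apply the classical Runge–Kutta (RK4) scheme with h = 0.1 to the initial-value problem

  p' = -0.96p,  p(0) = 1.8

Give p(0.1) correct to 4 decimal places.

RK4: k1 = f(t_n, p_n); k2 = f(t_n + h/2, p_n + (h/2)·k1); k3 = f(t_n + h/2, p_n + (h/2)·k2); k4 = f(t_n + h, p_n + h·k3); p_{n+1} = p_n + (h/6)·(k1 + 2k2 + 2k3 + k4).
t=0.000000, p=1.800000:
  k1 = f(0.000000, 1.800000) = -1.728000
  k2 = f(0.050000, 1.713600) = -1.645056
  k3 = f(0.050000, 1.717747) = -1.649037
  k4 = f(0.100000, 1.635096) = -1.569692
  p ← 1.800000 + (0.1/6)·(k1 + 2k2 + 2k3 + k4) = 1.635235
p(0.1) ≈ 1.6352

1.6352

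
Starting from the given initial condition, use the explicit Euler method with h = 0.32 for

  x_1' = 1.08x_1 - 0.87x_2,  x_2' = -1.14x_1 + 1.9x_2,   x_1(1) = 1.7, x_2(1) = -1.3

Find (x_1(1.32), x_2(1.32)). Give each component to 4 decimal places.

Euler on (x_1,x_2): x_1_{n+1} = x_1_n + h·x_1', x_2_{n+1} = x_2_n + h·x_2'.
1.000000: (1.700000, -1.300000); f=(2.967000, -4.408000) → (2.649440, -2.710560)
(x_1(1.32), x_2(1.32)) ≈ (2.6494, -2.7106)

2.6494, -2.7106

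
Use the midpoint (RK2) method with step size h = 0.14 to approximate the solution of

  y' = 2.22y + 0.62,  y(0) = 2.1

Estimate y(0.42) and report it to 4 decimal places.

5.6938

Midpoint: k1 = f(x_n, y_n); k2 = f(x_n + h/2, y_n + (h/2)·k1); y_{n+1} = y_n + h·k2.
x=0.000000, y=2.100000:
  k1 = f(0.000000, 2.100000) = 5.282000
  k2 = f(0.070000, 2.469740) = 6.102823
  y ← 2.100000 + 0.14·6.102823 = 2.954395
x=0.140000, y=2.954395:
  k1 = f(0.140000, 2.954395) = 7.178757
  k2 = f(0.210000, 3.456908) = 8.294336
  y ← 2.954395 + 0.14·8.294336 = 4.115602
x=0.280000, y=4.115602:
  k1 = f(0.280000, 4.115602) = 9.756637
  k2 = f(0.350000, 4.798567) = 11.272818
  y ← 4.115602 + 0.14·11.272818 = 5.693797
y(0.42) ≈ 5.6938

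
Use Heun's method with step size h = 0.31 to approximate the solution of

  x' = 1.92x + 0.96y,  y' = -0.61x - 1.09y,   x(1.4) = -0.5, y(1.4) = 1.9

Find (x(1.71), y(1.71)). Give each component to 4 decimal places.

-0.2339, 1.4197

Heun on (x,y): k1 = f(t_n, state_n); k2 = f(t_n + h, state_n + h·k1); state_{n+1} = state_n + (h/2)·(k1 + k2).
1.400000: (-0.500000, 1.900000)
  k1 = (0.864000, -1.766000)
  predictor → (-0.232160, 1.352540)
  k2 = (0.852691, -1.332651)
  → (-0.233913, 1.419709)
(x(1.71), y(1.71)) ≈ (-0.2339, 1.4197)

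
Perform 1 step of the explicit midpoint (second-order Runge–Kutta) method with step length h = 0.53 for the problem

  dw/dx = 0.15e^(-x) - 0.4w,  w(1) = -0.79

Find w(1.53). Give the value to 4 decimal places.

Midpoint: k1 = f(x_n, w_n); k2 = f(x_n + h/2, w_n + (h/2)·k1); w_{n+1} = w_n + h·k2.
x=1.000000, w=-0.790000:
  k1 = f(1.000000, -0.790000) = 0.371182
  k2 = f(1.265000, -0.691637) = 0.318991
  w ← -0.790000 + 0.53·0.318991 = -0.620935
w(1.53) ≈ -0.6209

-0.6209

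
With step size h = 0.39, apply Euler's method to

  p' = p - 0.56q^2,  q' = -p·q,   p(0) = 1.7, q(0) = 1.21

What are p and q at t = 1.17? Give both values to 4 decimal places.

Euler on (p,q): p_{n+1} = p_n + h·p', q_{n+1} = q_n + h·q'.
0.000000: (1.700000, 1.210000); f=(0.880104, -2.057000) → (2.043241, 0.407770)
0.390000: (2.043241, 0.407770); f=(1.950126, -0.833172) → (2.803790, 0.082833)
0.780000: (2.803790, 0.082833); f=(2.799947, -0.232246) → (3.895769, -0.007743)
(p(1.17), q(1.17)) ≈ (3.8958, -0.0077)

3.8958, -0.0077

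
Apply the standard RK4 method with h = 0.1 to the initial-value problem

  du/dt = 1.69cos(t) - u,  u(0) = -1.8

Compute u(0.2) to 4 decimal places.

-1.1695

RK4: k1 = f(t_n, u_n); k2 = f(t_n + h/2, u_n + (h/2)·k1); k3 = f(t_n + h/2, u_n + (h/2)·k2); k4 = f(t_n + h, u_n + h·k3); u_{n+1} = u_n + (h/6)·(k1 + 2k2 + 2k3 + k4).
t=0.000000, u=-1.800000:
  k1 = f(0.000000, -1.800000) = 3.490000
  k2 = f(0.050000, -1.625500) = 3.313388
  k3 = f(0.050000, -1.634331) = 3.322219
  k4 = f(0.100000, -1.467778) = 3.149335
  u ← -1.800000 + (0.1/6)·(k1 + 2k2 + 2k3 + k4) = -1.468158
t=0.100000, u=-1.468158:
  k1 = f(0.100000, -1.468158) = 3.149715
  k2 = f(0.150000, -1.310672) = 2.981695
  k3 = f(0.150000, -1.319073) = 2.990096
  k4 = f(0.200000, -1.169148) = 2.825460
  u ← -1.468158 + (0.1/6)·(k1 + 2k2 + 2k3 + k4) = -1.169512
u(0.2) ≈ -1.1695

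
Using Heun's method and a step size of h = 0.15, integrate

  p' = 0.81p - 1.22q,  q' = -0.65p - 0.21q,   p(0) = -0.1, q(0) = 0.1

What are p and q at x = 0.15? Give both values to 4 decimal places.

Heun on (p,q): k1 = f(x_n, state_n); k2 = f(x_n + h, state_n + h·k1); state_{n+1} = state_n + (h/2)·(k1 + k2).
0.000000: (-0.100000, 0.100000)
  k1 = (-0.203000, 0.044000)
  predictor → (-0.130450, 0.106600)
  k2 = (-0.235717, 0.062407)
  → (-0.132904, 0.107980)
(p(0.15), q(0.15)) ≈ (-0.1329, 0.1080)

-0.1329, 0.1080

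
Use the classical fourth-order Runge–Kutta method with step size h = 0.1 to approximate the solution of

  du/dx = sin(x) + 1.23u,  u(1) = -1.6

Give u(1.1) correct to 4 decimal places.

-1.7172

RK4: k1 = f(x_n, u_n); k2 = f(x_n + h/2, u_n + (h/2)·k1); k3 = f(x_n + h/2, u_n + (h/2)·k2); k4 = f(x_n + h, u_n + h·k3); u_{n+1} = u_n + (h/6)·(k1 + 2k2 + 2k3 + k4).
x=1.000000, u=-1.600000:
  k1 = f(1.000000, -1.600000) = -1.126529
  k2 = f(1.050000, -1.656326) = -1.169858
  k3 = f(1.050000, -1.658493) = -1.172523
  k4 = f(1.100000, -1.717252) = -1.221013
  u ← -1.600000 + (0.1/6)·(k1 + 2k2 + 2k3 + k4) = -1.717205
u(1.1) ≈ -1.7172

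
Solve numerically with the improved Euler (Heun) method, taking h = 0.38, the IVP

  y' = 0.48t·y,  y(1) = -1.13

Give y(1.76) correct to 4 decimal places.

Heun: k1 = f(t_n, y_n); k2 = f(t_n + h, y_n + h·k1); y_{n+1} = y_n + (h/2)·(k1 + k2).
t=1.000000, y=-1.130000:
  k1 = f(1.000000, -1.130000) = -0.542400
  k2 = f(1.380000, -1.336112) = -0.885041
  y ← -1.130000 + (0.38/2)·(-0.542400 + (-0.885041)) = -1.401214
t=1.380000, y=-1.401214:
  k1 = f(1.380000, -1.401214) = -0.928164
  k2 = f(1.760000, -1.753916) = -1.481708
  y ← -1.401214 + (0.38/2)·(-0.928164 + (-1.481708)) = -1.859089
y(1.76) ≈ -1.8591

-1.8591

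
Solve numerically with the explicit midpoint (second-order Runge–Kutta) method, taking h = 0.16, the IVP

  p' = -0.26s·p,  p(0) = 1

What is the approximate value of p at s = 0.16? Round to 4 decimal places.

0.9967

Midpoint: k1 = f(s_n, p_n); k2 = f(s_n + h/2, p_n + (h/2)·k1); p_{n+1} = p_n + h·k2.
s=0.000000, p=1.000000:
  k1 = f(0.000000, 1.000000) = 0.000000
  k2 = f(0.080000, 1.000000) = -0.020800
  p ← 1.000000 + 0.16·(-0.020800) = 0.996672
p(0.16) ≈ 0.9967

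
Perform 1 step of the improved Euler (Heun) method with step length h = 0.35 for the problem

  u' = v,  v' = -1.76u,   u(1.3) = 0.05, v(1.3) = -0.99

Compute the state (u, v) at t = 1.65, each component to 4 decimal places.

-0.3019, -0.9141

Heun on (u,v): k1 = f(t_n, state_n); k2 = f(t_n + h, state_n + h·k1); state_{n+1} = state_n + (h/2)·(k1 + k2).
1.300000: (0.050000, -0.990000)
  k1 = (-0.990000, -0.088000)
  predictor → (-0.296500, -1.020800)
  k2 = (-1.020800, 0.521840)
  → (-0.301890, -0.914078)
(u(1.65), v(1.65)) ≈ (-0.3019, -0.9141)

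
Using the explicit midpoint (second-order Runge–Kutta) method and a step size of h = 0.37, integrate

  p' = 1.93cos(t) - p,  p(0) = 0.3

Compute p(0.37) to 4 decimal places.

0.7793

Midpoint: k1 = f(t_n, p_n); k2 = f(t_n + h/2, p_n + (h/2)·k1); p_{n+1} = p_n + h·k2.
t=0.000000, p=0.300000:
  k1 = f(0.000000, 0.300000) = 1.630000
  k2 = f(0.185000, 0.601550) = 1.295517
  p ← 0.300000 + 0.37·1.295517 = 0.779341
p(0.37) ≈ 0.7793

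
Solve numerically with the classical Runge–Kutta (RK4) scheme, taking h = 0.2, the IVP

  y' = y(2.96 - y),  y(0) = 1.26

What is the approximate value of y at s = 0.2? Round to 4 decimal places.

1.6949

RK4: k1 = f(s_n, y_n); k2 = f(s_n + h/2, y_n + (h/2)·k1); k3 = f(s_n + h/2, y_n + (h/2)·k2); k4 = f(s_n + h, y_n + h·k3); y_{n+1} = y_n + (h/6)·(k1 + 2k2 + 2k3 + k4).
s=0.000000, y=1.260000:
  k1 = f(0.000000, 1.260000) = 2.142000
  k2 = f(0.100000, 1.474200) = 2.190366
  k3 = f(0.100000, 1.479037) = 2.190399
  k4 = f(0.200000, 1.698080) = 2.142841
  y ← 1.260000 + (0.2/6)·(k1 + 2k2 + 2k3 + k4) = 1.694879
y(0.2) ≈ 1.6949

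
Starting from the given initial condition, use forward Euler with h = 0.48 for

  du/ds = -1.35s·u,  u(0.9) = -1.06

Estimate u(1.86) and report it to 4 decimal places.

Euler: u_{n+1} = u_n + h·f(s_n, u_n).
s=0.900000, u=-1.060000: f=1.287900 → u ← -1.060000 + 0.48·1.287900 = -0.441808
s=1.380000, u=-0.441808: f=0.823088 → u ← -0.441808 + 0.48·0.823088 = -0.046726
u(1.86) ≈ -0.0467

-0.0467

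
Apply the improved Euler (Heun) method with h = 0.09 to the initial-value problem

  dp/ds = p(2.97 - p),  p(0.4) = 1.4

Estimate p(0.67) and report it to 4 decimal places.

Heun: k1 = f(s_n, p_n); k2 = f(s_n + h, p_n + h·k1); p_{n+1} = p_n + (h/2)·(k1 + k2).
s=0.400000, p=1.400000:
  k1 = f(0.400000, 1.400000) = 2.198000
  k2 = f(0.490000, 1.597820) = 2.192497
  p ← 1.400000 + (0.09/2)·(2.198000 + 2.192497) = 1.597572
s=0.490000, p=1.597572:
  k1 = f(0.490000, 1.597572) = 2.192552
  k2 = f(0.580000, 1.794902) = 2.109186
  p ← 1.597572 + (0.09/2)·(2.192552 + 2.109186) = 1.791151
s=0.580000, p=1.791151:
  k1 = f(0.580000, 1.791151) = 2.111497
  k2 = f(0.670000, 1.981185) = 1.959025
  p ← 1.791151 + (0.09/2)·(2.111497 + 1.959025) = 1.974324
p(0.67) ≈ 1.9743

1.9743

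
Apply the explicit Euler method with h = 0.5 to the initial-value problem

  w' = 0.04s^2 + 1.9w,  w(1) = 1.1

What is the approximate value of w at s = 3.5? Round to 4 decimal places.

32.3654

Euler: w_{n+1} = w_n + h·f(s_n, w_n).
s=1.000000, w=1.100000: f=2.130000 → w ← 1.100000 + 0.5·2.130000 = 2.165000
s=1.500000, w=2.165000: f=4.203500 → w ← 2.165000 + 0.5·4.203500 = 4.266750
s=2.000000, w=4.266750: f=8.266825 → w ← 4.266750 + 0.5·8.266825 = 8.400163
s=2.500000, w=8.400163: f=16.210309 → w ← 8.400163 + 0.5·16.210309 = 16.505317
s=3.000000, w=16.505317: f=31.720102 → w ← 16.505317 + 0.5·31.720102 = 32.365368
w(3.5) ≈ 32.3654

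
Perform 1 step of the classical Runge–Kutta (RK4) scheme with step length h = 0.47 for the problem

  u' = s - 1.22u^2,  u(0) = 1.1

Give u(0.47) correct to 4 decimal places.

RK4: k1 = f(s_n, u_n); k2 = f(s_n + h/2, u_n + (h/2)·k1); k3 = f(s_n + h/2, u_n + (h/2)·k2); k4 = f(s_n + h, u_n + h·k3); u_{n+1} = u_n + (h/6)·(k1 + 2k2 + 2k3 + k4).
s=0.000000, u=1.100000:
  k1 = f(0.000000, 1.100000) = -1.476200
  k2 = f(0.235000, 0.753093) = -0.456922
  k3 = f(0.235000, 0.992623) = -0.967067
  k4 = f(0.470000, 0.645478) = -0.038304
  u ← 1.100000 + (0.47/6)·(k1 + 2k2 + 2k3 + k4) = 0.758272
u(0.47) ≈ 0.7583

0.7583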